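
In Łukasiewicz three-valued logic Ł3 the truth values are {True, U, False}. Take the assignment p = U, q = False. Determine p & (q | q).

q | q = False | False = False
p & (q | q) = U & False = False

False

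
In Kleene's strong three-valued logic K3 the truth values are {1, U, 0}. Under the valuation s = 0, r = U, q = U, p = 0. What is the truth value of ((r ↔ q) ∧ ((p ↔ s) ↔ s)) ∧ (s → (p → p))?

0

r ↔ q = U ↔ U = U
p ↔ s = 0 ↔ 0 = 1
(p ↔ s) ↔ s = 1 ↔ 0 = 0
(r ↔ q) ∧ ((p ↔ s) ↔ s) = U ∧ 0 = 0
p → p = 0 → 0 = 1
s → (p → p) = 0 → 1 = 1
((r ↔ q) ∧ ((p ↔ s) ↔ s)) ∧ (s → (p → p)) = 0 ∧ 1 = 0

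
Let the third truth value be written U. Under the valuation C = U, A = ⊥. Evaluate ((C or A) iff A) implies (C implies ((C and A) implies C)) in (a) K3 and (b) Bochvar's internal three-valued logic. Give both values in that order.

⊤; U

In K3: C or A = U or ⊥ = U
(C or A) iff A = U iff ⊥ = U
C and A = U and ⊥ = ⊥
(C and A) implies C = ⊥ implies U = ⊤
C implies ((C and A) implies C) = U implies ⊤ = ⊤
((C or A) iff A) implies (C implies ((C and A) implies C)) = U implies ⊤ = ⊤
In Bochvar's internal three-valued logic: C or A = U or ⊥ = U
(C or A) iff A = U iff ⊥ = U
C and A = U and ⊥ = U
(C and A) implies C = U implies U = U  [any arg is the third value ⇒ result is the third value]
C implies ((C and A) implies C) = U implies U = U
((C or A) iff A) implies (C implies ((C and A) implies C)) = U implies U = U
They differ because K3 and Bochvar's internal three-valued logic treat U differently under the binary connectives.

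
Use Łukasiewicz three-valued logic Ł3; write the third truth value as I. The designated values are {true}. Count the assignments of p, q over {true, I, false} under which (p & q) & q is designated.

Designated under: (p=true, q=true).

1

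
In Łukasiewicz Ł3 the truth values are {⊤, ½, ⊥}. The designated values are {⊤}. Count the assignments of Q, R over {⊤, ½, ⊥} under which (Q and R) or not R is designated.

4

Designated under: (Q=⊤, R=⊤); (Q=⊤, R=⊥); (Q=½, R=⊥); (Q=⊥, R=⊥).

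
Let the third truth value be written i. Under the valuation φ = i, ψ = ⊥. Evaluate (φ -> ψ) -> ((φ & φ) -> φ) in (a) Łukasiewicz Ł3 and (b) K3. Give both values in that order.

⊤; i

In Łukasiewicz Ł3: φ -> ψ = i -> ⊥ = i  [min(1, 1−½+0)]
φ & φ = i & i = i
(φ & φ) -> φ = i -> i = ⊤
(φ -> ψ) -> ((φ & φ) -> φ) = i -> ⊤ = ⊤
In K3: φ -> ψ = i -> ⊥ = i  [~i | ⊥]
φ & φ = i & i = i
(φ & φ) -> φ = i -> i = i
(φ -> ψ) -> ((φ & φ) -> φ) = i -> i = i
They differ because Łukasiewicz Ł3 and K3 treat i differently under implication.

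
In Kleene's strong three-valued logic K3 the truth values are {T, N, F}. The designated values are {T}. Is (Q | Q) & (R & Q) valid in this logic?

Countermodel: Q=T, R=N gives N, which is not designated.

No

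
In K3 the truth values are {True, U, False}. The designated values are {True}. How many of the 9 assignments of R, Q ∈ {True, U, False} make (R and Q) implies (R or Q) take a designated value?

Of the 9 assignments, 8 give a value in {True}.

8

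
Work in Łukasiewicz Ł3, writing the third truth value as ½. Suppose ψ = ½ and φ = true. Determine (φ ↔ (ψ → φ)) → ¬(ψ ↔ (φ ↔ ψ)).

ψ → φ = ½ → true = true  [min(1, 1−½+1)]
φ ↔ (ψ → φ) = true ↔ true = true
φ ↔ ψ = true ↔ ½ = ½
ψ ↔ (φ ↔ ψ) = ½ ↔ ½ = true
¬(ψ ↔ (φ ↔ ψ)) = ¬true = false
(φ ↔ (ψ → φ)) → ¬(ψ ↔ (φ ↔ ψ)) = true → false = false

false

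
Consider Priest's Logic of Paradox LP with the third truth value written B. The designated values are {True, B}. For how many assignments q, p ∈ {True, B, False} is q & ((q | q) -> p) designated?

Of the 9 assignments, 5 give a value in {True, B}.

5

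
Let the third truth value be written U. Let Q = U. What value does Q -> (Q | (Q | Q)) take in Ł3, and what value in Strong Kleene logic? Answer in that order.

T; U

In Ł3: Q | Q = U | U = U
Q | (Q | Q) = U | U = U
Q -> (Q | (Q | Q)) = U -> U = T  [min(1, 1−½+½)]
In Strong Kleene logic: Q | Q = U | U = U
Q | (Q | Q) = U | U = U
Q -> (Q | (Q | Q)) = U -> U = U  [~U | U]
They differ because Ł3 and Strong Kleene logic treat U differently under implication.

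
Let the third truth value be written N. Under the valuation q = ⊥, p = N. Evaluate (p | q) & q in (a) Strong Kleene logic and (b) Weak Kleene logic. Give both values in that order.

In Strong Kleene logic: p | q = N | ⊥ = N
(p | q) & q = N & ⊥ = ⊥
In Weak Kleene logic: p | q = N | ⊥ = N
(p | q) & q = N & ⊥ = N
They differ because Strong Kleene logic and Weak Kleene logic treat N differently under the binary connectives.

⊥; N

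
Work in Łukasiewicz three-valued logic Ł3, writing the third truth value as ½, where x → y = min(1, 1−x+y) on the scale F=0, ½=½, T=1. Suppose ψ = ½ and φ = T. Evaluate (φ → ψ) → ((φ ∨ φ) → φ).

φ → ψ = T → ½ = ½
φ ∨ φ = T ∨ T = T
(φ ∨ φ) → φ = T → T = T
(φ → ψ) → ((φ ∨ φ) → φ) = ½ → T = T

T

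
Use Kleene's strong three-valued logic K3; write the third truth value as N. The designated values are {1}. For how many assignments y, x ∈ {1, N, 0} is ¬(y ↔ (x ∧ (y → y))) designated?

2

Designated under: (y=1, x=0); (y=0, x=1).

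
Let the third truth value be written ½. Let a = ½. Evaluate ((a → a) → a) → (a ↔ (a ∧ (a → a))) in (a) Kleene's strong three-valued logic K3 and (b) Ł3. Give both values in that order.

In Kleene's strong three-valued logic K3: a → a = ½ → ½ = ½  [¬½ ∨ ½]
(a → a) → a = ½ → ½ = ½
a → a = ½ → ½ = ½
a ∧ (a → a) = ½ ∧ ½ = ½
a ↔ (a ∧ (a → a)) = ½ ↔ ½ = ½
((a → a) → a) → (a ↔ (a ∧ (a → a))) = ½ → ½ = ½
In Ł3: a → a = ½ → ½ = True  [min(1, 1−½+½)]
(a → a) → a = True → ½ = ½
a → a = ½ → ½ = True
a ∧ (a → a) = ½ ∧ True = ½
a ↔ (a ∧ (a → a)) = ½ ↔ ½ = True
((a → a) → a) → (a ↔ (a ∧ (a → a))) = ½ → True = True
They differ because Kleene's strong three-valued logic K3 and Ł3 treat ½ differently under implication.

½; True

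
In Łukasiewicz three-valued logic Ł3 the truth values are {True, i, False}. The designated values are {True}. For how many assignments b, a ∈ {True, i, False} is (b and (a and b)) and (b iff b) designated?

Designated under: (b=True, a=True).

1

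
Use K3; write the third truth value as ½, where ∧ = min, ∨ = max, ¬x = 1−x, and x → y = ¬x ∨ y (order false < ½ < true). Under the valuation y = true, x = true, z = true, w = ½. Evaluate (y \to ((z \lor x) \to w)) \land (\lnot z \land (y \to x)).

z \lor x = true \lor true = true
(z \lor x) \to w = true \to ½ = ½
y \to ((z \lor x) \to w) = true \to ½ = ½
\lnot z = \lnot true = false
y \to x = true \to true = true
\lnot z \land (y \to x) = false \land true = false
(y \to ((z \lor x) \to w)) \land (\lnot z \land (y \to x)) = ½ \land false = false

false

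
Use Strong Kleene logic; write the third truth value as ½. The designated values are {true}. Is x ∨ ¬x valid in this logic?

Countermodel: x=½ gives ½, which is not designated.

No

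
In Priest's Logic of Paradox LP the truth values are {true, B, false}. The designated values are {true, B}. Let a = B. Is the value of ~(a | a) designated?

Yes

a | a = B | B = B
~(a | a) = ~B = B
B ∈ {true, B}.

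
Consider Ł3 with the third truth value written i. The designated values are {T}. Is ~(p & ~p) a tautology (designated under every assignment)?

Countermodel: p=i gives i, which is not designated.

No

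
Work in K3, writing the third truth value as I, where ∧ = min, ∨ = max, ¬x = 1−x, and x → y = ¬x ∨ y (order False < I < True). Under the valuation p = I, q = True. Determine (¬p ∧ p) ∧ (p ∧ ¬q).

False

¬p = ¬I = I
¬p ∧ p = I ∧ I = I
¬q = ¬True = False
p ∧ ¬q = I ∧ False = False
(¬p ∧ p) ∧ (p ∧ ¬q) = I ∧ False = False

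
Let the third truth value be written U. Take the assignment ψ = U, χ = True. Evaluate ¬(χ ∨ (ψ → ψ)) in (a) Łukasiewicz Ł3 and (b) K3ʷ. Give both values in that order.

In Łukasiewicz Ł3: ψ → ψ = U → U = True  [min(1, 1−½+½)]
χ ∨ (ψ → ψ) = True ∨ True = True
¬(χ ∨ (ψ → ψ)) = ¬True = False
In K3ʷ: ψ → ψ = U → U = U
χ ∨ (ψ → ψ) = True ∨ U = U
¬(χ ∨ (ψ → ψ)) = ¬U = U
They differ because Łukasiewicz Ł3 and K3ʷ treat U differently under the binary connectives.

False; U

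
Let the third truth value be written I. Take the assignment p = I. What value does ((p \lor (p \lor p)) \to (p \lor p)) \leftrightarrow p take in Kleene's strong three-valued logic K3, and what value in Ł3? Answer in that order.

I; I

In Kleene's strong three-valued logic K3: p \lor p = I \lor I = I
p \lor (p \lor p) = I \lor I = I
p \lor p = I \lor I = I
(p \lor (p \lor p)) \to (p \lor p) = I \to I = I  [\lnot I \lor I]
((p \lor (p \lor p)) \to (p \lor p)) \leftrightarrow p = I \leftrightarrow I = I
In Ł3: p \lor p = I \lor I = I
p \lor (p \lor p) = I \lor I = I
p \lor p = I \lor I = I
(p \lor (p \lor p)) \to (p \lor p) = I \to I = True
((p \lor (p \lor p)) \to (p \lor p)) \leftrightarrow p = True \leftrightarrow I = I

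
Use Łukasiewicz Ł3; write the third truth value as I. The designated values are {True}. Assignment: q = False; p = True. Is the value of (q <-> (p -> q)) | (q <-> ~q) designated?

Yes

p -> q = True -> False = False
q <-> (p -> q) = False <-> False = True
~q = ~False = True
q <-> ~q = False <-> True = False
(q <-> (p -> q)) | (q <-> ~q) = True | False = True
True ∈ {True}.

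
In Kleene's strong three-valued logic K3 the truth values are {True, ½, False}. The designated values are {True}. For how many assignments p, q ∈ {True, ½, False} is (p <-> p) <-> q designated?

Designated under: (p=True, q=True); (p=False, q=True).

2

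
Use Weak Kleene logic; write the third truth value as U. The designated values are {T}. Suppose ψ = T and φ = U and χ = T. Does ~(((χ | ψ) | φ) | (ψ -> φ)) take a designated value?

No

χ | ψ = T | T = T
(χ | ψ) | φ = T | U = U
ψ -> φ = T -> U = U
((χ | ψ) | φ) | (ψ -> φ) = U | U = U
~(((χ | ψ) | φ) | (ψ -> φ)) = ~U = U
U ∉ {T}.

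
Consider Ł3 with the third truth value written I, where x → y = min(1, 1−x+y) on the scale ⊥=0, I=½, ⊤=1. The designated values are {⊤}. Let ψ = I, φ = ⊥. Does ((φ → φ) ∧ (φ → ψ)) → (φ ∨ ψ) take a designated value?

φ → φ = ⊥ → ⊥ = ⊤
φ → ψ = ⊥ → I = ⊤
(φ → φ) ∧ (φ → ψ) = ⊤ ∧ ⊤ = ⊤
φ ∨ ψ = ⊥ ∨ I = I
((φ → φ) ∧ (φ → ψ)) → (φ ∨ ψ) = ⊤ → I = I
I ∉ {⊤}.

No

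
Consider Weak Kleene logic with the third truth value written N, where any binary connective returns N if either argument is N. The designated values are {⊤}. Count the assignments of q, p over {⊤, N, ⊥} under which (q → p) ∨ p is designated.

Designated under: (q=⊤, p=⊤); (q=⊥, p=⊤); (q=⊥, p=⊥).

3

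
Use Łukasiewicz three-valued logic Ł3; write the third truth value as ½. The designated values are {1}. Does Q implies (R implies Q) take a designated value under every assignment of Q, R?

Yes

Every assignment of Q, R over {1, ½, 0} gives a value in {1}.
In particular, with Q=½, R=½: Q implies (R implies Q) = 1.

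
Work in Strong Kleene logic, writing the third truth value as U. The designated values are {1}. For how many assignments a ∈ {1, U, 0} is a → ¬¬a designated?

2

a=1: 1 ✓
a=U: U ·
a=0: 1 ✓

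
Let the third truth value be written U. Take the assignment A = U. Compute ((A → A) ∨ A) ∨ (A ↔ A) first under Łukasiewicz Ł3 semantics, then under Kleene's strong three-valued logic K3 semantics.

⊤; U

In Łukasiewicz Ł3: A → A = U → U = ⊤
(A → A) ∨ A = ⊤ ∨ U = ⊤
A ↔ A = U ↔ U = ⊤
((A → A) ∨ A) ∨ (A ↔ A) = ⊤ ∨ ⊤ = ⊤
In Kleene's strong three-valued logic K3: A → A = U → U = U  [¬U ∨ U]
(A → A) ∨ A = U ∨ U = U
A ↔ A = U ↔ U = U
((A → A) ∨ A) ∨ (A ↔ A) = U ∨ U = U
They differ because Łukasiewicz Ł3 and Kleene's strong three-valued logic K3 treat U differently under implication.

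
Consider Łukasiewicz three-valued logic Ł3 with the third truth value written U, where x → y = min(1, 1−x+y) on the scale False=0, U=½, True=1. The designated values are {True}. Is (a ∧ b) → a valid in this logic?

Yes

Every assignment of a, b over {True, U, False} gives a value in {True}.
In particular, with a=U, b=U: (a ∧ b) → a = True.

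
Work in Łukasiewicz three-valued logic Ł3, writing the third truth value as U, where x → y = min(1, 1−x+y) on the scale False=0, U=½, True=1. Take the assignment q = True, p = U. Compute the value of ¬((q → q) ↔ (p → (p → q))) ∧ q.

q → q = True → True = True
p → q = U → True = True
p → (p → q) = U → True = True
(q → q) ↔ (p → (p → q)) = True ↔ True = True
¬((q → q) ↔ (p → (p → q))) = ¬True = False
¬((q → q) ↔ (p → (p → q))) ∧ q = False ∧ True = False

False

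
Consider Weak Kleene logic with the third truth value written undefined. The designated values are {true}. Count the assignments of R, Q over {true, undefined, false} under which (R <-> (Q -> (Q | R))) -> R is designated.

4

Designated under: (R=true, Q=true); (R=true, Q=false); (R=false, Q=true); (R=false, Q=false).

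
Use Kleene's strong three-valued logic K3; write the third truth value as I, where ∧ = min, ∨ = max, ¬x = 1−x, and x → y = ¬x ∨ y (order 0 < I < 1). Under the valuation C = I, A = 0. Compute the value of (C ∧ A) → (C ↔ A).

C ∧ A = I ∧ 0 = 0
C ↔ A = I ↔ 0 = I
(C ∧ A) → (C ↔ A) = 0 → I = 1

1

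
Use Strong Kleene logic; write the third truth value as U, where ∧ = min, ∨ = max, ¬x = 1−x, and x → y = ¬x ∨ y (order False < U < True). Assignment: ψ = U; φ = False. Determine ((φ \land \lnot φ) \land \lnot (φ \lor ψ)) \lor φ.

False

\lnot φ = \lnot False = True
φ \land \lnot φ = False \land True = False
φ \lor ψ = False \lor U = U
\lnot (φ \lor ψ) = \lnot U = U
(φ \land \lnot φ) \land \lnot (φ \lor ψ) = False \land U = False
((φ \land \lnot φ) \land \lnot (φ \lor ψ)) \lor φ = False \lor False = False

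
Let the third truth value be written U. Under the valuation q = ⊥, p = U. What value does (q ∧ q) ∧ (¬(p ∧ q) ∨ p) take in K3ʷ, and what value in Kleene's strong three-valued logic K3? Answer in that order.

U; ⊥

In K3ʷ: q ∧ q = ⊥ ∧ ⊥ = ⊥
p ∧ q = U ∧ ⊥ = U
¬(p ∧ q) = ¬U = U
¬(p ∧ q) ∨ p = U ∨ U = U
(q ∧ q) ∧ (¬(p ∧ q) ∨ p) = ⊥ ∧ U = U
In Kleene's strong three-valued logic K3: q ∧ q = ⊥ ∧ ⊥ = ⊥
p ∧ q = U ∧ ⊥ = ⊥
¬(p ∧ q) = ¬⊥ = ⊤
¬(p ∧ q) ∨ p = ⊤ ∨ U = ⊤
(q ∧ q) ∧ (¬(p ∧ q) ∨ p) = ⊥ ∧ ⊤ = ⊥
They differ because K3ʷ and Kleene's strong three-valued logic K3 treat U differently under the binary connectives.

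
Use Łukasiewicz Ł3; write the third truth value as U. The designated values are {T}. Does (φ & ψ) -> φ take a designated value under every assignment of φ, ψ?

Yes

Every assignment of φ, ψ over {T, U, F} gives a value in {T}.
In particular, with φ=U, ψ=U: (φ & ψ) -> φ = T.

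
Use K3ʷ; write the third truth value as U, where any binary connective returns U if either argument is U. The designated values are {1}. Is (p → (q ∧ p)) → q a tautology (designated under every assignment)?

No

Countermodel: p=1, q=U gives U, which is not designated.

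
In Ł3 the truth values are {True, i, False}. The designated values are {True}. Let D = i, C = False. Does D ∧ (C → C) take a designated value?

No

C → C = False → False = True
D ∧ (C → C) = i ∧ True = i
i ∉ {True}.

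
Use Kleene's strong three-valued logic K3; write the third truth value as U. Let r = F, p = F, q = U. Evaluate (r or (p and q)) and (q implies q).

F

p and q = F and U = F
r or (p and q) = F or F = F
q implies q = U implies U = U
(r or (p and q)) and (q implies q) = F and U = F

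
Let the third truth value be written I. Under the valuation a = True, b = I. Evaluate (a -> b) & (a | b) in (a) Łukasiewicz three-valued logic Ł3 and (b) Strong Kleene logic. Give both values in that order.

In Łukasiewicz three-valued logic Ł3: a -> b = True -> I = I  [min(1, 1−1+½)]
a | b = True | I = True
(a -> b) & (a | b) = I & True = I
In Strong Kleene logic: a -> b = True -> I = I
a | b = True | I = True
(a -> b) & (a | b) = I & True = I

I; I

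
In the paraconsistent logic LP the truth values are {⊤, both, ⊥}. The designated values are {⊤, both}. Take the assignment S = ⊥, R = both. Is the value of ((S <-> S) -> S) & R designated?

S <-> S = ⊥ <-> ⊥ = ⊤
(S <-> S) -> S = ⊤ -> ⊥ = ⊥
((S <-> S) -> S) & R = ⊥ & both = ⊥
⊥ ∉ {⊤, both}.

No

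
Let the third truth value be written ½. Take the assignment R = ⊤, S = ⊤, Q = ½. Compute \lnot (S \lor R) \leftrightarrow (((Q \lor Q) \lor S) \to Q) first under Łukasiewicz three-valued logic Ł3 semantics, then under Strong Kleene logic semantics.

In Łukasiewicz three-valued logic Ł3: S \lor R = ⊤ \lor ⊤ = ⊤
\lnot (S \lor R) = \lnot ⊤ = ⊥
Q \lor Q = ½ \lor ½ = ½
(Q \lor Q) \lor S = ½ \lor ⊤ = ⊤
((Q \lor Q) \lor S) \to Q = ⊤ \to ½ = ½  [min(1, 1−1+½)]
\lnot (S \lor R) \leftrightarrow (((Q \lor Q) \lor S) \to Q) = ⊥ \leftrightarrow ½ = ½
In Strong Kleene logic: S \lor R = ⊤ \lor ⊤ = ⊤
\lnot (S \lor R) = \lnot ⊤ = ⊥
Q \lor Q = ½ \lor ½ = ½
(Q \lor Q) \lor S = ½ \lor ⊤ = ⊤
((Q \lor Q) \lor S) \to Q = ⊤ \to ½ = ½  [\lnot ⊤ \lor ½]
\lnot (S \lor R) \leftrightarrow (((Q \lor Q) \lor S) \to Q) = ⊥ \leftrightarrow ½ = ½

½; ½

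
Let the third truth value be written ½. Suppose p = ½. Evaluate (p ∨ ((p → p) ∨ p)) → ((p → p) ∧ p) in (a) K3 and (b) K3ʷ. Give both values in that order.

In K3: p → p = ½ → ½ = ½  [¬½ ∨ ½]
(p → p) ∨ p = ½ ∨ ½ = ½
p ∨ ((p → p) ∨ p) = ½ ∨ ½ = ½
p → p = ½ → ½ = ½
(p → p) ∧ p = ½ ∧ ½ = ½
(p ∨ ((p → p) ∨ p)) → ((p → p) ∧ p) = ½ → ½ = ½
In K3ʷ: p → p = ½ → ½ = ½
(p → p) ∨ p = ½ ∨ ½ = ½
p ∨ ((p → p) ∨ p) = ½ ∨ ½ = ½
p → p = ½ → ½ = ½
(p → p) ∧ p = ½ ∧ ½ = ½
(p ∨ ((p → p) ∨ p)) → ((p → p) ∧ p) = ½ → ½ = ½

½; ½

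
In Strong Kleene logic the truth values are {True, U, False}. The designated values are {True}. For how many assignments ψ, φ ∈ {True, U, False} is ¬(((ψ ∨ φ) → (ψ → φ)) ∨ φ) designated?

1

Designated under: (ψ=True, φ=False).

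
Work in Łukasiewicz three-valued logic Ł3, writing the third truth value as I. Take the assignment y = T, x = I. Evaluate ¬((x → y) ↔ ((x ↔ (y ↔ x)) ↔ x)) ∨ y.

x → y = I → T = T  [min(1, 1−½+1)]
y ↔ x = T ↔ I = I
x ↔ (y ↔ x) = I ↔ I = T
(x ↔ (y ↔ x)) ↔ x = T ↔ I = I
(x → y) ↔ ((x ↔ (y ↔ x)) ↔ x) = T ↔ I = I
¬((x → y) ↔ ((x ↔ (y ↔ x)) ↔ x)) = ¬I = I
¬((x → y) ↔ ((x ↔ (y ↔ x)) ↔ x)) ∨ y = I ∨ T = T

T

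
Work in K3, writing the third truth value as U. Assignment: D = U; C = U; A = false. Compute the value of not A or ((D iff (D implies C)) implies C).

not A = not false = true
D implies C = U implies U = U  [not U or U]
D iff (D implies C) = U iff U = U
(D iff (D implies C)) implies C = U implies U = U
not A or ((D iff (D implies C)) implies C) = true or U = true

true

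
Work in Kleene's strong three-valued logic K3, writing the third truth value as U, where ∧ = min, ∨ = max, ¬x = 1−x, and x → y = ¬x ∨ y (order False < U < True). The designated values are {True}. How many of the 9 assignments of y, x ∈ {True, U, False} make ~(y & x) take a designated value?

Of the 9 assignments, 5 give a value in {True}.

5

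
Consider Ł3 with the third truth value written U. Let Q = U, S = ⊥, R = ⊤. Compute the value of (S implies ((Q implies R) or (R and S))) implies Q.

Q implies R = U implies ⊤ = ⊤  [min(1, 1−½+1)]
R and S = ⊤ and ⊥ = ⊥
(Q implies R) or (R and S) = ⊤ or ⊥ = ⊤
S implies ((Q implies R) or (R and S)) = ⊥ implies ⊤ = ⊤
(S implies ((Q implies R) or (R and S))) implies Q = ⊤ implies U = U

U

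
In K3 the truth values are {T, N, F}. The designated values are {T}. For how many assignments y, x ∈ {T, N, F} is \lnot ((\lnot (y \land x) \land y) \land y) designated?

4

Designated under: (y=T, x=T); (y=F, x=T); (y=F, x=N); (y=F, x=F).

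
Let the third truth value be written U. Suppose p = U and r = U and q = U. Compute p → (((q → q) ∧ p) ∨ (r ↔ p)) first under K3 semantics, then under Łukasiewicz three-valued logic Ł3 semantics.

In K3: q → q = U → U = U  [¬U ∨ U]
(q → q) ∧ p = U ∧ U = U
r ↔ p = U ↔ U = U
((q → q) ∧ p) ∨ (r ↔ p) = U ∨ U = U
p → (((q → q) ∧ p) ∨ (r ↔ p)) = U → U = U
In Łukasiewicz three-valued logic Ł3: q → q = U → U = T  [min(1, 1−½+½)]
(q → q) ∧ p = T ∧ U = U
r ↔ p = U ↔ U = T
((q → q) ∧ p) ∨ (r ↔ p) = U ∨ T = T
p → (((q → q) ∧ p) ∨ (r ↔ p)) = U → T = T
They differ because K3 and Łukasiewicz three-valued logic Ł3 treat U differently under implication.

U; T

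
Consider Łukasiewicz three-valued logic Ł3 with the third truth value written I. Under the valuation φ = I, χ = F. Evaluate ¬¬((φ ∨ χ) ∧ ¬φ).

I

φ ∨ χ = I ∨ F = I
¬φ = ¬I = I
(φ ∨ χ) ∧ ¬φ = I ∧ I = I
¬((φ ∨ χ) ∧ ¬φ) = ¬I = I
¬¬((φ ∨ χ) ∧ ¬φ) = ¬I = I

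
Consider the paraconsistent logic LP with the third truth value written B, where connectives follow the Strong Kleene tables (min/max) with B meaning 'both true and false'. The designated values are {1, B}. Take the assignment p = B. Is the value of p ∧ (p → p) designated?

Yes

p → p = B → B = B
p ∧ (p → p) = B ∧ B = B
B ∈ {1, B}.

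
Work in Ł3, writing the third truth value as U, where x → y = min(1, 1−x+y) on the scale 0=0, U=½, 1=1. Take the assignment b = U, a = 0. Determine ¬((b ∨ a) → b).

0

b ∨ a = U ∨ 0 = U
(b ∨ a) → b = U → U = 1
¬((b ∨ a) → b) = ¬1 = 0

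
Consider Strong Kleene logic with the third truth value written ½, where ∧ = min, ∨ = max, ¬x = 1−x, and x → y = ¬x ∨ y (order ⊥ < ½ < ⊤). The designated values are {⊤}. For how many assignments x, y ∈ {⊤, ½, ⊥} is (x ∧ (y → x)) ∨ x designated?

Designated under: (x=⊤, y=⊤); (x=⊤, y=½); (x=⊤, y=⊥).

3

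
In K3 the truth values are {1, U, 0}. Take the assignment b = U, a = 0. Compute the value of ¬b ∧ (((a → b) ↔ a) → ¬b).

U

¬b = ¬U = U
a → b = 0 → U = 1
(a → b) ↔ a = 1 ↔ 0 = 0
¬b = ¬U = U
((a → b) ↔ a) → ¬b = 0 → U = 1
¬b ∧ (((a → b) ↔ a) → ¬b) = U ∧ 1 = U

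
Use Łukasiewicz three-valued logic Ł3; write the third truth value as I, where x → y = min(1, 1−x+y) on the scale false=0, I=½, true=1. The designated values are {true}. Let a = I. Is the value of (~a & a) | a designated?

~a = ~I = I
~a & a = I & I = I
(~a & a) | a = I | I = I
I ∉ {true}.

No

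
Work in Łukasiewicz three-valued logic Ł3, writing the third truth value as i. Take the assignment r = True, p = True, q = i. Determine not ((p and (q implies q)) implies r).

q implies q = i implies i = True  [min(1, 1−½+½)]
p and (q implies q) = True and True = True
(p and (q implies q)) implies r = True implies True = True
not ((p and (q implies q)) implies r) = not True = False

False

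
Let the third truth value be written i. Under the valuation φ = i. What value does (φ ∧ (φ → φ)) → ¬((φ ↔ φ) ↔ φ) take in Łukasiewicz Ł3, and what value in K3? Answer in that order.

true; i

In Łukasiewicz Ł3: φ → φ = i → i = true  [min(1, 1−½+½)]
φ ∧ (φ → φ) = i ∧ true = i
φ ↔ φ = i ↔ i = true
(φ ↔ φ) ↔ φ = true ↔ i = i
¬((φ ↔ φ) ↔ φ) = ¬i = i
(φ ∧ (φ → φ)) → ¬((φ ↔ φ) ↔ φ) = i → i = true
In K3: φ → φ = i → i = i  [¬i ∨ i]
φ ∧ (φ → φ) = i ∧ i = i
φ ↔ φ = i ↔ i = i
(φ ↔ φ) ↔ φ = i ↔ i = i
¬((φ ↔ φ) ↔ φ) = ¬i = i
(φ ∧ (φ → φ)) → ¬((φ ↔ φ) ↔ φ) = i → i = i
They differ because Łukasiewicz Ł3 and K3 treat i differently under implication.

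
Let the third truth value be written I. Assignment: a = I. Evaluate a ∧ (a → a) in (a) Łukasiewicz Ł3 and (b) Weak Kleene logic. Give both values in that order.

I; I

In Łukasiewicz Ł3: a → a = I → I = 1  [min(1, 1−½+½)]
a ∧ (a → a) = I ∧ 1 = I
In Weak Kleene logic: a → a = I → I = I
a ∧ (a → a) = I ∧ I = I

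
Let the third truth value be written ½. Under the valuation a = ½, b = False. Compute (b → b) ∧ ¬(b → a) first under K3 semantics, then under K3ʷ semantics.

False; ½

In K3: b → b = False → False = True
b → a = False → ½ = True  [¬False ∨ ½]
¬(b → a) = ¬True = False
(b → b) ∧ ¬(b → a) = True ∧ False = False
In K3ʷ: b → b = False → False = True
b → a = False → ½ = ½  [any arg is the third value ⇒ result is the third value]
¬(b → a) = ¬½ = ½
(b → b) ∧ ¬(b → a) = True ∧ ½ = ½
They differ because K3 and K3ʷ treat ½ differently under the binary connectives.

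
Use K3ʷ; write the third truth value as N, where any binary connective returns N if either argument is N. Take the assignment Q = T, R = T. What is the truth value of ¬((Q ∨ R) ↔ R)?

F

Q ∨ R = T ∨ T = T
(Q ∨ R) ↔ R = T ↔ T = T
¬((Q ∨ R) ↔ R) = ¬T = F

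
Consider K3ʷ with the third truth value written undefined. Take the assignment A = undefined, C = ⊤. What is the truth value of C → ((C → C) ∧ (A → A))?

undefined

C → C = ⊤ → ⊤ = ⊤
A → A = undefined → undefined = undefined
(C → C) ∧ (A → A) = ⊤ ∧ undefined = undefined
C → ((C → C) ∧ (A → A)) = ⊤ → undefined = undefined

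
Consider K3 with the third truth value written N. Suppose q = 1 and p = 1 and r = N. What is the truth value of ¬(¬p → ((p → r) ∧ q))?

¬p = ¬1 = 0
p → r = 1 → N = N  [¬1 ∨ N]
(p → r) ∧ q = N ∧ 1 = N
¬p → ((p → r) ∧ q) = 0 → N = 1
¬(¬p → ((p → r) ∧ q)) = ¬1 = 0

0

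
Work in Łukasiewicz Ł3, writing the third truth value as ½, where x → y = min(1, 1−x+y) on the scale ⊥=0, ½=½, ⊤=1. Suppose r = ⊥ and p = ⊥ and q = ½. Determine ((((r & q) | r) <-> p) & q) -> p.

r & q = ⊥ & ½ = ⊥
(r & q) | r = ⊥ | ⊥ = ⊥
((r & q) | r) <-> p = ⊥ <-> ⊥ = ⊤
(((r & q) | r) <-> p) & q = ⊤ & ½ = ½
((((r & q) | r) <-> p) & q) -> p = ½ -> ⊥ = ½  [min(1, 1−½+0)]

½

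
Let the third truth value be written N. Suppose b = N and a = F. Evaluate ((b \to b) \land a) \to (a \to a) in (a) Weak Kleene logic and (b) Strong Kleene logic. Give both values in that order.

N; T

In Weak Kleene logic: b \to b = N \to N = N  [any arg is the third value ⇒ result is the third value]
(b \to b) \land a = N \land F = N
a \to a = F \to F = T
((b \to b) \land a) \to (a \to a) = N \to T = N
In Strong Kleene logic: b \to b = N \to N = N  [\lnot N \lor N]
(b \to b) \land a = N \land F = F
a \to a = F \to F = T
((b \to b) \land a) \to (a \to a) = F \to T = T
They differ because Weak Kleene logic and Strong Kleene logic treat N differently under the binary connectives.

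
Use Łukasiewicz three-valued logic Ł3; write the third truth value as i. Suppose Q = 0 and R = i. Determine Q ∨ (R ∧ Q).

0

R ∧ Q = i ∧ 0 = 0
Q ∨ (R ∧ Q) = 0 ∨ 0 = 0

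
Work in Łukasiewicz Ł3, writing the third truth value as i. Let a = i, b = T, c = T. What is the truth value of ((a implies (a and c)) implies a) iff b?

i

a and c = i and T = i
a implies (a and c) = i implies i = T  [min(1, 1−½+½)]
(a implies (a and c)) implies a = T implies i = i
((a implies (a and c)) implies a) iff b = i iff T = i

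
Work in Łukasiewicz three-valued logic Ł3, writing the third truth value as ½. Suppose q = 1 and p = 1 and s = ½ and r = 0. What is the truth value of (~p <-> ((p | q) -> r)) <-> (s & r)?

0

~p = ~1 = 0
p | q = 1 | 1 = 1
(p | q) -> r = 1 -> 0 = 0
~p <-> ((p | q) -> r) = 0 <-> 0 = 1
s & r = ½ & 0 = 0
(~p <-> ((p | q) -> r)) <-> (s & r) = 1 <-> 0 = 0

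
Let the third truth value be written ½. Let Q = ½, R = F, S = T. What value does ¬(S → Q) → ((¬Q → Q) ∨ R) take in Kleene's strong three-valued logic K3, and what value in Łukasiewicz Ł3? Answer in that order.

In Kleene's strong three-valued logic K3: S → Q = T → ½ = ½
¬(S → Q) = ¬½ = ½
¬Q = ¬½ = ½
¬Q → Q = ½ → ½ = ½
(¬Q → Q) ∨ R = ½ ∨ F = ½
¬(S → Q) → ((¬Q → Q) ∨ R) = ½ → ½ = ½
In Łukasiewicz Ł3: S → Q = T → ½ = ½  [min(1, 1−1+½)]
¬(S → Q) = ¬½ = ½
¬Q = ¬½ = ½
¬Q → Q = ½ → ½ = T
(¬Q → Q) ∨ R = T ∨ F = T
¬(S → Q) → ((¬Q → Q) ∨ R) = ½ → T = T
They differ because Kleene's strong three-valued logic K3 and Łukasiewicz Ł3 treat ½ differently under implication.

½; T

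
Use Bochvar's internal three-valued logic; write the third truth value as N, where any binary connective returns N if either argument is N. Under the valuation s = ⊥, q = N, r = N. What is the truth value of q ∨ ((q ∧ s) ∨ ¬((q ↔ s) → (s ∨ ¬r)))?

N

q ∧ s = N ∧ ⊥ = N
q ↔ s = N ↔ ⊥ = N
¬r = ¬N = N
s ∨ ¬r = ⊥ ∨ N = N
(q ↔ s) → (s ∨ ¬r) = N → N = N  [any arg is the third value ⇒ result is the third value]
¬((q ↔ s) → (s ∨ ¬r)) = ¬N = N
(q ∧ s) ∨ ¬((q ↔ s) → (s ∨ ¬r)) = N ∨ N = N
q ∨ ((q ∧ s) ∨ ¬((q ↔ s) → (s ∨ ¬r))) = N ∨ N = N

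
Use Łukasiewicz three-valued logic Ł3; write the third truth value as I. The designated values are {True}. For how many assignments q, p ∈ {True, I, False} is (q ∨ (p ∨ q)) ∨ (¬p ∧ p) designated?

Of the 9 assignments, 5 give a value in {True}.

5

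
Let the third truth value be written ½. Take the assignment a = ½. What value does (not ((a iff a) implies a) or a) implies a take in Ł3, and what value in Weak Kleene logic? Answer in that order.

In Ł3: a iff a = ½ iff ½ = true  [1 − |½−½|]
(a iff a) implies a = true implies ½ = ½
not ((a iff a) implies a) = not ½ = ½
not ((a iff a) implies a) or a = ½ or ½ = ½
(not ((a iff a) implies a) or a) implies a = ½ implies ½ = true
In Weak Kleene logic: a iff a = ½ iff ½ = ½
(a iff a) implies a = ½ implies ½ = ½
not ((a iff a) implies a) = not ½ = ½
not ((a iff a) implies a) or a = ½ or ½ = ½
(not ((a iff a) implies a) or a) implies a = ½ implies ½ = ½
They differ because Ł3 and Weak Kleene logic treat ½ differently under the binary connectives.

true; ½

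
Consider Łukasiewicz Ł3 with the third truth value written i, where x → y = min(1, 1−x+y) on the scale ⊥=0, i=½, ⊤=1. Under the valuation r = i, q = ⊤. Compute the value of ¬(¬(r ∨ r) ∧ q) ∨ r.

i

r ∨ r = i ∨ i = i
¬(r ∨ r) = ¬i = i
¬(r ∨ r) ∧ q = i ∧ ⊤ = i
¬(¬(r ∨ r) ∧ q) = ¬i = i
¬(¬(r ∨ r) ∧ q) ∨ r = i ∨ i = i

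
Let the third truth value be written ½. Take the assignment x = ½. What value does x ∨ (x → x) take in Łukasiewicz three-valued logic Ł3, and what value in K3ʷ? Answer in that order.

true; ½

In Łukasiewicz three-valued logic Ł3: x → x = ½ → ½ = true
x ∨ (x → x) = ½ ∨ true = true
In K3ʷ: x → x = ½ → ½ = ½  [any arg is the third value ⇒ result is the third value]
x ∨ (x → x) = ½ ∨ ½ = ½
They differ because Łukasiewicz three-valued logic Ł3 and K3ʷ treat ½ differently under the binary connectives.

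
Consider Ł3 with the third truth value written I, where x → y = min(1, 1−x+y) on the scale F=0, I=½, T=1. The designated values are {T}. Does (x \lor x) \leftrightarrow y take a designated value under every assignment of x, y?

Countermodel: x=T, y=I gives I, which is not designated.

No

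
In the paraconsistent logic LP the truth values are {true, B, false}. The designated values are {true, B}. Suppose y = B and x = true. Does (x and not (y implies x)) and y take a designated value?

y implies x = B implies true = true  [not B or true]
not (y implies x) = not true = false
x and not (y implies x) = true and false = false
(x and not (y implies x)) and y = false and B = false
false ∉ {true, B}.

No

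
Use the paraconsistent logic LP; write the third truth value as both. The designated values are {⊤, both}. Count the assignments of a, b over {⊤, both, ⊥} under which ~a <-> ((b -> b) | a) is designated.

Of the 9 assignments, 6 give a value in {⊤, both}.

6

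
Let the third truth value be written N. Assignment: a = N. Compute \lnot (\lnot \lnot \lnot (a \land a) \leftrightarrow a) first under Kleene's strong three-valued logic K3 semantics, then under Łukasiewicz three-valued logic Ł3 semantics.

N; False

In Kleene's strong three-valued logic K3: a \land a = N \land N = N
\lnot (a \land a) = \lnot N = N
\lnot \lnot (a \land a) = \lnot N = N
\lnot \lnot \lnot (a \land a) = \lnot N = N
\lnot \lnot \lnot (a \land a) \leftrightarrow a = N \leftrightarrow N = N
\lnot (\lnot \lnot \lnot (a \land a) \leftrightarrow a) = \lnot N = N
In Łukasiewicz three-valued logic Ł3: a \land a = N \land N = N
\lnot (a \land a) = \lnot N = N
\lnot \lnot (a \land a) = \lnot N = N
\lnot \lnot \lnot (a \land a) = \lnot N = N
\lnot \lnot \lnot (a \land a) \leftrightarrow a = N \leftrightarrow N = True  [1 − |½−½|]
\lnot (\lnot \lnot \lnot (a \land a) \leftrightarrow a) = \lnot True = False
They differ because Kleene's strong three-valued logic K3 and Łukasiewicz three-valued logic Ł3 treat N differently under implication.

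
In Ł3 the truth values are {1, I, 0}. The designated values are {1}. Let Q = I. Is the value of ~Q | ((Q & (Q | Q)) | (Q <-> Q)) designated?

Yes

~Q = ~I = I
Q | Q = I | I = I
Q & (Q | Q) = I & I = I
Q <-> Q = I <-> I = 1
(Q & (Q | Q)) | (Q <-> Q) = I | 1 = 1
~Q | ((Q & (Q | Q)) | (Q <-> Q)) = I | 1 = 1
1 ∈ {1}.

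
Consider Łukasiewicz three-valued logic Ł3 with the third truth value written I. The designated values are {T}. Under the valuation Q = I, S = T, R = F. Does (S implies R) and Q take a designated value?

S implies R = T implies F = F
(S implies R) and Q = F and I = F
F ∉ {T}.

No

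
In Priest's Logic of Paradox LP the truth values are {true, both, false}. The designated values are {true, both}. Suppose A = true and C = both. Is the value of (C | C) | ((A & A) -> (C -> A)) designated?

C | C = both | both = both
A & A = true & true = true
C -> A = both -> true = true  [~both | true]
(A & A) -> (C -> A) = true -> true = true
(C | C) | ((A & A) -> (C -> A)) = both | true = true
true ∈ {true, both}.

Yes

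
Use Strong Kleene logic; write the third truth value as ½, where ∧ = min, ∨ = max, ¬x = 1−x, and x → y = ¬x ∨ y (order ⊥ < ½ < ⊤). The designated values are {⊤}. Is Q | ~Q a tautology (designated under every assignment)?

Countermodel: Q=½ gives ½, which is not designated.

No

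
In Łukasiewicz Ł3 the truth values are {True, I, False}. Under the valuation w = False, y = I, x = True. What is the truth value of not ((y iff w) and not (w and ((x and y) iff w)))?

I

y iff w = I iff False = I
x and y = True and I = I
(x and y) iff w = I iff False = I
w and ((x and y) iff w) = False and I = False
not (w and ((x and y) iff w)) = not False = True
(y iff w) and not (w and ((x and y) iff w)) = I and True = I
not ((y iff w) and not (w and ((x and y) iff w))) = not I = I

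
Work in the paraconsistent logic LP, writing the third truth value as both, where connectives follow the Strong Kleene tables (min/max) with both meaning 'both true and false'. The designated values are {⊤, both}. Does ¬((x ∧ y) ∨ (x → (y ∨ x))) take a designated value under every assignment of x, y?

No

Countermodel: x=⊤, y=⊤ gives ⊥, which is not designated.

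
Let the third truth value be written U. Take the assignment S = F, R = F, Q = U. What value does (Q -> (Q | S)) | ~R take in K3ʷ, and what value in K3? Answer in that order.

U; T

In K3ʷ: Q | S = U | F = U
Q -> (Q | S) = U -> U = U  [any arg is the third value ⇒ result is the third value]
~R = ~F = T
(Q -> (Q | S)) | ~R = U | T = U
In K3: Q | S = U | F = U
Q -> (Q | S) = U -> U = U  [~U | U]
~R = ~F = T
(Q -> (Q | S)) | ~R = U | T = T
They differ because K3ʷ and K3 treat U differently under the binary connectives.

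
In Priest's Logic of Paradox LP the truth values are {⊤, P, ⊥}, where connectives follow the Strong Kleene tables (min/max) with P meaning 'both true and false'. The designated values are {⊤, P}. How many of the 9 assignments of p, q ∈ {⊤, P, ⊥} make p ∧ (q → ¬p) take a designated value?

5

Of the 9 assignments, 5 give a value in {⊤, P}.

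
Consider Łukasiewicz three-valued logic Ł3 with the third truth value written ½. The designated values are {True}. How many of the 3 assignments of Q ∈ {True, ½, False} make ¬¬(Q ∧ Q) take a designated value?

1

Q=True: True ✓
Q=½: ½ ·
Q=False: False ·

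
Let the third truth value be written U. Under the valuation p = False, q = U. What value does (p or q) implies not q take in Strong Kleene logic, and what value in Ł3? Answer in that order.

In Strong Kleene logic: p or q = False or U = U
not q = not U = U
(p or q) implies not q = U implies U = U  [not U or U]
In Ł3: p or q = False or U = U
not q = not U = U
(p or q) implies not q = U implies U = True  [min(1, 1−½+½)]
They differ because Strong Kleene logic and Ł3 treat U differently under implication.

U; True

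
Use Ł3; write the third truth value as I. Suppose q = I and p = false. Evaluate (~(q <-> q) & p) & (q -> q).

false

q <-> q = I <-> I = true
~(q <-> q) = ~true = false
~(q <-> q) & p = false & false = false
q -> q = I -> I = true
(~(q <-> q) & p) & (q -> q) = false & true = false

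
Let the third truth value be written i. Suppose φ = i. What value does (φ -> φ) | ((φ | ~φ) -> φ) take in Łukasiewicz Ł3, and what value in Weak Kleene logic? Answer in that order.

1; i

In Łukasiewicz Ł3: φ -> φ = i -> i = 1
~φ = ~i = i
φ | ~φ = i | i = i
(φ | ~φ) -> φ = i -> i = 1
(φ -> φ) | ((φ | ~φ) -> φ) = 1 | 1 = 1
In Weak Kleene logic: φ -> φ = i -> i = i
~φ = ~i = i
φ | ~φ = i | i = i
(φ | ~φ) -> φ = i -> i = i
(φ -> φ) | ((φ | ~φ) -> φ) = i | i = i
They differ because Łukasiewicz Ł3 and Weak Kleene logic treat i differently under the binary connectives.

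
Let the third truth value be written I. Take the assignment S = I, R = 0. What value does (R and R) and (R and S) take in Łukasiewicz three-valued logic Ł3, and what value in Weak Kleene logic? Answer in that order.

0; I

In Łukasiewicz three-valued logic Ł3: R and R = 0 and 0 = 0
R and S = 0 and I = 0
(R and R) and (R and S) = 0 and 0 = 0
In Weak Kleene logic: R and R = 0 and 0 = 0
R and S = 0 and I = I
(R and R) and (R and S) = 0 and I = I
They differ because Łukasiewicz three-valued logic Ł3 and Weak Kleene logic treat I differently under the binary connectives.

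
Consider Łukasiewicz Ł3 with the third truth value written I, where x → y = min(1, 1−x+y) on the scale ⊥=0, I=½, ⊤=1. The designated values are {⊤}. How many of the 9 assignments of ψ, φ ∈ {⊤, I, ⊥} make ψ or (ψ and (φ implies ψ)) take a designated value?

Designated under: (ψ=⊤, φ=⊤); (ψ=⊤, φ=I); (ψ=⊤, φ=⊥).

3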